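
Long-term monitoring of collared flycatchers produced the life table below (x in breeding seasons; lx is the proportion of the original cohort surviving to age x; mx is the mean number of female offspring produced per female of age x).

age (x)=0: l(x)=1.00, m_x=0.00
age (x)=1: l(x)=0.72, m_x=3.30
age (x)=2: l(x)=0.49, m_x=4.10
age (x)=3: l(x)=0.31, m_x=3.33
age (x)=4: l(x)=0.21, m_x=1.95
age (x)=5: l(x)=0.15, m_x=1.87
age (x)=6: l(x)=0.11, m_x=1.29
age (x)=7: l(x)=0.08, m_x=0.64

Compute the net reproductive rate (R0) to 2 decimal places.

lx·mx by age: 0, 2.376, 2.009, 1.0323, 0.4095, 0.2805, 0.1419, 0.0512
R0 = Σ lx·mx = 6.3004 → 6.30

6.30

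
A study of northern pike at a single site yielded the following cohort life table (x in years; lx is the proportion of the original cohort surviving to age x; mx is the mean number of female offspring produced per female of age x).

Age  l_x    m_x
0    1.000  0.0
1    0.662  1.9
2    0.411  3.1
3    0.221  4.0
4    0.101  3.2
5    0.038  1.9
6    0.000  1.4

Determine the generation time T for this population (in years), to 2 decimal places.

2.13

lx·mx: 0, 1.2578, 1.2741, 0.884, 0.3232, 0.0722, 0 → R0 = 3.8113
x·lx·mx: 0, 1.2578, 2.5482, 2.652, 1.2928, 0.361, 0 → Σ = 8.1118
T = 8.1118 / 3.8113 = 2.128355… → 2.13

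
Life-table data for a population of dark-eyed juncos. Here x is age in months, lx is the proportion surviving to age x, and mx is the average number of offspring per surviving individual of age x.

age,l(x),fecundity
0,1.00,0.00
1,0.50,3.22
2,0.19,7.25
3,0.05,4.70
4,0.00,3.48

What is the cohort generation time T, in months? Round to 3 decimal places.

1.573

lx·mx: 0, 1.61, 1.3775, 0.235, 0 → R0 = 3.2225
x·lx·mx: 0, 1.61, 2.755, 0.705, 0 → Σ = 5.07
T = 5.07 / 3.2225 = 1.573313… → 1.573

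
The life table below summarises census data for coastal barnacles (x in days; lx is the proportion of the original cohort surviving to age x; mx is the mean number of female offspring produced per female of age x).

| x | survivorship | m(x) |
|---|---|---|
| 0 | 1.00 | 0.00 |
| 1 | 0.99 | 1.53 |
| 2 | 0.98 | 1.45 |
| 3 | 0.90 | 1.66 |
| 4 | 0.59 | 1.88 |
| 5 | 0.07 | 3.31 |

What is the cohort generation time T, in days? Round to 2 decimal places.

2.50

lx·mx: 0, 1.5147, 1.421, 1.494, 1.1092, 0.2317 → R0 = 5.7706
x·lx·mx: 0, 1.5147, 2.842, 4.482, 4.4368, 1.1585 → Σ = 14.434
T = 14.434 / 5.7706 = 2.5013… → 2.50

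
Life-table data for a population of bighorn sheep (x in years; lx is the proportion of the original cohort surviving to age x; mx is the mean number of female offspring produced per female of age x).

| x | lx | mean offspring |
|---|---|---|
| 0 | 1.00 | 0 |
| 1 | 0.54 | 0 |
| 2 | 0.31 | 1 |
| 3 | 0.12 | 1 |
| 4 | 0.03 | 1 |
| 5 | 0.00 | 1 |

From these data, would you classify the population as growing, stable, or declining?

R0 = Σ lx·mx = 0 + 0 + 0.31 + 0.12 + 0.03 + 0 = 0.46
R0 < 1, so the population is declining.

declining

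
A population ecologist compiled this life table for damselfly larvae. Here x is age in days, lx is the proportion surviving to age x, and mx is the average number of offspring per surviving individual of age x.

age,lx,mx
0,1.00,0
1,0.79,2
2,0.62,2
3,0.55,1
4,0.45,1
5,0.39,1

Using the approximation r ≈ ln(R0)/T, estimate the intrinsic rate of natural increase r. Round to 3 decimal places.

0.640

R0 = Σ lx·mx = 0 + 1.58 + 1.24 + 0.55 + 0.45 + 0.39 = 4.21
Σ x·lx·mx = 9.46; T = 9.46/4.21 = 2.24703…
r ≈ ln(R0)/T = ln(4.21)/2.24703… = 0.63972… → 0.640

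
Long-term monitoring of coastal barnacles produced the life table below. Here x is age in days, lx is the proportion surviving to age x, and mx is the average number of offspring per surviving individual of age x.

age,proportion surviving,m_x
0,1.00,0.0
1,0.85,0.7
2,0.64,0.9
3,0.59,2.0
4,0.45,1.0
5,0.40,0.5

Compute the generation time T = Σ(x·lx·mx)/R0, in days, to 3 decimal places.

2.695

lx·mx: 0, 0.595, 0.576, 1.18, 0.45, 0.2 → R0 = 3.001
x·lx·mx: 0, 0.595, 1.152, 3.54, 1.8, 1 → Σ = 8.087
T = 8.087 / 3.001 = 2.694768… → 2.695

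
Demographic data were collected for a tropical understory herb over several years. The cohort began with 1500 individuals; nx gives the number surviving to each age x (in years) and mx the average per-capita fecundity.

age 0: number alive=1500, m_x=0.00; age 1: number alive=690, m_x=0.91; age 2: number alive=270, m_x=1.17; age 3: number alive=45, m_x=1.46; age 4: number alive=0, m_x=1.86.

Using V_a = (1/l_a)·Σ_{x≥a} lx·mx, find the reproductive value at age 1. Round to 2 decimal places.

1.46

lx = nx/n0 = nx/1500: 1, 0.46, 0.18, 0.03, 0
lx·mx for x ≥ 1: 0.4186, 0.2106, 0.0438, 0 → sum = 0.673
V_1 = 0.673 / l_1 = 0.673 / 0.46 = 1.463043… → 1.46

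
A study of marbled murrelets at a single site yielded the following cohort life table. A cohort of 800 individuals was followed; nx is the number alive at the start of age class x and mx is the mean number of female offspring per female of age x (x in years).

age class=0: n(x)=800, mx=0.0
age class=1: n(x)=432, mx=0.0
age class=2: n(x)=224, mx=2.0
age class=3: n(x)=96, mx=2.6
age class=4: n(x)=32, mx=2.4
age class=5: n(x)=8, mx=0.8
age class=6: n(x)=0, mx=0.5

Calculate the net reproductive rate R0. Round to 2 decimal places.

lx = nx/n0 = nx/800: 1, 0.54, 0.28, 0.12, 0.04, 0.01, 0
lx·mx by age: 0, 0, 0.56, 0.312, 0.096, 0.008, 0
R0 = Σ lx·mx = 0.976 → 0.98

0.98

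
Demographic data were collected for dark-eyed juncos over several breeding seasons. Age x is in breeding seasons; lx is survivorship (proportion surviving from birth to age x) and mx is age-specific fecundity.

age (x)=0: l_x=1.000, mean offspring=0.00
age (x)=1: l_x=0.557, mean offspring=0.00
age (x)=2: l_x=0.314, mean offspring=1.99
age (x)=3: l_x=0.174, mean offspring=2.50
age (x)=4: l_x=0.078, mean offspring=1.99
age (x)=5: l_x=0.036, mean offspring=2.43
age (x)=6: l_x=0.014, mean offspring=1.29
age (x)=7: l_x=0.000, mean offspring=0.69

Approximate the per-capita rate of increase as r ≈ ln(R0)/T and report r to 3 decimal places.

0.099

R0 = Σ lx·mx = 0 + 0 + 0.62486 + 0.435 + 0.15522 + 0.08748 + 0.01806 + 0 = 1.32062
Σ x·lx·mx = 3.72136; T = 3.72136/1.32062 = 2.81789…
r ≈ ln(R0)/T = ln(1.32062)/2.81789… = 0.09869… → 0.099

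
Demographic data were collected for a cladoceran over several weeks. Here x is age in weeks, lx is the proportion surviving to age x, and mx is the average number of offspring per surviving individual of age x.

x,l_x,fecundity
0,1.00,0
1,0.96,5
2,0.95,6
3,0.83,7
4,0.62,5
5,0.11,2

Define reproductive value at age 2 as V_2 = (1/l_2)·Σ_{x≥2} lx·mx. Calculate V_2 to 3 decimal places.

15.611

lx·mx for x ≥ 2: 5.7, 5.81, 3.1, 0.22 → sum = 14.83
V_2 = 14.83 / l_2 = 14.83 / 0.95 = 15.610526… → 15.611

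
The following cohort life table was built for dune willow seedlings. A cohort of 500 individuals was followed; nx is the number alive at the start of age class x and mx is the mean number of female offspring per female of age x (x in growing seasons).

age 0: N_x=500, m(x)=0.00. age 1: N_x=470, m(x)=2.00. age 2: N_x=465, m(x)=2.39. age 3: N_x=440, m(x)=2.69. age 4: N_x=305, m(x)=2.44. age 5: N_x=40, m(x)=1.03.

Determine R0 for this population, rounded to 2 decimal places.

lx = nx/n0 = nx/500: 1, 0.94, 0.93, 0.88, 0.61, 0.08
lx·mx by age: 0, 1.88, 2.2227, 2.3672, 1.4884, 0.0824
R0 = Σ lx·mx = 8.0407 → 8.04

8.04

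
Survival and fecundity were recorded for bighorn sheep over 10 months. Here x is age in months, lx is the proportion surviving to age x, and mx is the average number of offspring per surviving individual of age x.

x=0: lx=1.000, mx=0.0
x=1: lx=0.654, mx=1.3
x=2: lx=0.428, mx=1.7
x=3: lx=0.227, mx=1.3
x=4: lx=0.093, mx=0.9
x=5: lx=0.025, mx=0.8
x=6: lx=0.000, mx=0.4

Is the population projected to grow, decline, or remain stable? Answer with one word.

R0 = Σ lx·mx = 0 + 0.8502 + 0.7276 + 0.2951 + 0.0837 + 0.02 + 0 = 1.9766
R0 > 1, so the population is growing.

growing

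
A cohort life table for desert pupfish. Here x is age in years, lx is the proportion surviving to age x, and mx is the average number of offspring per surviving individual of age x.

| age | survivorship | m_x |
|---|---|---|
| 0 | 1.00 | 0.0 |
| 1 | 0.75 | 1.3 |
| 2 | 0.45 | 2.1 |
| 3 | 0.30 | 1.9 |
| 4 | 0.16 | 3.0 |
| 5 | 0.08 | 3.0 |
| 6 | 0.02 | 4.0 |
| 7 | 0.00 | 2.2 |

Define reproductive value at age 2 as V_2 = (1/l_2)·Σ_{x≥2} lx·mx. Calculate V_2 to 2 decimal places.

lx·mx for x ≥ 2: 0.945, 0.57, 0.48, 0.24, 0.08, 0 → sum = 2.315
V_2 = 2.315 / l_2 = 2.315 / 0.45 = 5.144444… → 5.14

5.14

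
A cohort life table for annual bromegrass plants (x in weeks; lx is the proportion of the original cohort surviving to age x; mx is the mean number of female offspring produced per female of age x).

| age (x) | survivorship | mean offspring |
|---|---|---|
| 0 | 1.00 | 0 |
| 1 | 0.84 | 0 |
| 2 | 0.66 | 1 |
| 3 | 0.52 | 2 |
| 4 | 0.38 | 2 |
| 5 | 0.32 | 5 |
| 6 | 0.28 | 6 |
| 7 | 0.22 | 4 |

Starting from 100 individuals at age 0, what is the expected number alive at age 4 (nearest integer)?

38

Expected survivors = N0 · l_4 = 100 × 0.38 = 38 → 38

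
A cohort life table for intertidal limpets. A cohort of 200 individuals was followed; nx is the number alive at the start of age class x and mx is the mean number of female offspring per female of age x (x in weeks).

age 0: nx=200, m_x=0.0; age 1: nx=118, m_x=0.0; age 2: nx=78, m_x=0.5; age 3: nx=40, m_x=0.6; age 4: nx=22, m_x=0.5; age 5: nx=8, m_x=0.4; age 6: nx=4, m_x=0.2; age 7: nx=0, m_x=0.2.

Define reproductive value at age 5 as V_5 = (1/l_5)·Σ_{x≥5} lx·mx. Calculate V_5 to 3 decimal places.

lx = nx/n0 = nx/200: 1, 0.59, 0.39, 0.2, 0.11, 0.04, 0.02, 0
lx·mx for x ≥ 5: 0.016, 0.004, 0 → sum = 0.02
V_5 = 0.02 / l_5 = 0.02 / 0.04 = 0.5 → 0.500

0.500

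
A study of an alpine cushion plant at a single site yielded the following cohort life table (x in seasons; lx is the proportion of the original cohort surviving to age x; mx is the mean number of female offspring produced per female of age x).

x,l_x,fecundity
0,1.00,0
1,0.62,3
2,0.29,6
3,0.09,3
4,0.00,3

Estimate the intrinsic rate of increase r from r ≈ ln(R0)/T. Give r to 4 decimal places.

R0 = Σ lx·mx = 0 + 1.86 + 1.74 + 0.27 + 0 = 3.87
Σ x·lx·mx = 6.15; T = 6.15/3.87 = 1.58915…
r ≈ ln(R0)/T = ln(3.87)/1.58915… = 0.85156… → 0.8516

0.8516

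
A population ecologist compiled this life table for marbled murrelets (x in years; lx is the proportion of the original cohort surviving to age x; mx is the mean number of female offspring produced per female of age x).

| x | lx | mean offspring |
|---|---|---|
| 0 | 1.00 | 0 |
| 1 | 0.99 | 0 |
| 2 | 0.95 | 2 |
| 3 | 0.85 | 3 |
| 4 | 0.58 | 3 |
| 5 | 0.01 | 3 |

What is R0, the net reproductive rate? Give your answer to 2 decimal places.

6.22

lx·mx by age: 0, 0, 1.9, 2.55, 1.74, 0.03
R0 = Σ lx·mx = 6.22 → 6.22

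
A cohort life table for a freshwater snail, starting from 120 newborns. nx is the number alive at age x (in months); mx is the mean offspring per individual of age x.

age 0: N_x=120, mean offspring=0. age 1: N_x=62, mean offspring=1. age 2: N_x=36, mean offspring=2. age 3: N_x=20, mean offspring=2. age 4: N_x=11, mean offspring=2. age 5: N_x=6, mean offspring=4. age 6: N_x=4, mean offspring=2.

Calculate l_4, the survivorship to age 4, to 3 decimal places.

0.092

l_4 = n_4/n_0 = 11/120 = 0.091667… → 0.092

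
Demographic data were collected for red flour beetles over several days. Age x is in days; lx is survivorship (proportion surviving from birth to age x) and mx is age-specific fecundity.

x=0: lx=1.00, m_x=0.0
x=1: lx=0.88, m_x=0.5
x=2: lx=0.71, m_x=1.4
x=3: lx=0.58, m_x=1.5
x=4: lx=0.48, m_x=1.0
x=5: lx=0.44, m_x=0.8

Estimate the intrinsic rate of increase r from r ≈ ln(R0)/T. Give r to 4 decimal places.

R0 = Σ lx·mx = 0 + 0.44 + 0.994 + 0.87 + 0.48 + 0.352 = 3.136
Σ x·lx·mx = 8.718; T = 8.718/3.136 = 2.77997…
r ≈ ln(R0)/T = ln(3.136)/2.77997… = 0.411136… → 0.4111

0.4111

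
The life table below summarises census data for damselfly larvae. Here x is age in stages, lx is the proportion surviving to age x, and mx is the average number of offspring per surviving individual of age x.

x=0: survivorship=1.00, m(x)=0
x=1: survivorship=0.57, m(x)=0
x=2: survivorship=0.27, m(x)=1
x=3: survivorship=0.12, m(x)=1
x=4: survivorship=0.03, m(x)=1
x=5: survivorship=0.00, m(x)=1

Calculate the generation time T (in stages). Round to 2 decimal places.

2.43

lx·mx: 0, 0, 0.27, 0.12, 0.03, 0 → R0 = 0.42
x·lx·mx: 0, 0, 0.54, 0.36, 0.12, 0 → Σ = 1.02
T = 1.02 / 0.42 = 2.428571… → 2.43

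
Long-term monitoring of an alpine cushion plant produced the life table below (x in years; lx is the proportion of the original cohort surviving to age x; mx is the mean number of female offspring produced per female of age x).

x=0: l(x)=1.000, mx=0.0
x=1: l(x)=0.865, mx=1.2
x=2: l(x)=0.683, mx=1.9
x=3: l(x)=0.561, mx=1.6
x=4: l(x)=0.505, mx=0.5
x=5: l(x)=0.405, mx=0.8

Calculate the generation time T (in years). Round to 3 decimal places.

lx·mx: 0, 1.038, 1.2977, 0.8976, 0.2525, 0.324 → R0 = 3.8098
x·lx·mx: 0, 1.038, 2.5954, 2.6928, 1.01, 1.62 → Σ = 8.9562
T = 8.9562 / 3.8098 = 2.350832… → 2.351

2.351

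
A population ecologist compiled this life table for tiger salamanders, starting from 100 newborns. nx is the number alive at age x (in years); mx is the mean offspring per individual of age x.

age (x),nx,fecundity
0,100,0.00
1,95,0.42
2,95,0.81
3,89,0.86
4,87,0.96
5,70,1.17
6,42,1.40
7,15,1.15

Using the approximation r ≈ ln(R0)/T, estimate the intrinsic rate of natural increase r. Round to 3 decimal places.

lx = nx/n0 = nx/100: 1, 0.95, 0.95, 0.89, 0.87, 0.7, 0.42, 0.15
R0 = Σ lx·mx = 0 + 0.399 + 0.7695 + 0.7654 + 0.8352 + 0.819 + 0.588 + 0.1725 = 4.3486
Σ x·lx·mx = 16.4055; T = 16.4055/4.3486 = 3.77259…
r ≈ ln(R0)/T = ln(4.3486)/3.77259… = 0.38961… → 0.390

0.390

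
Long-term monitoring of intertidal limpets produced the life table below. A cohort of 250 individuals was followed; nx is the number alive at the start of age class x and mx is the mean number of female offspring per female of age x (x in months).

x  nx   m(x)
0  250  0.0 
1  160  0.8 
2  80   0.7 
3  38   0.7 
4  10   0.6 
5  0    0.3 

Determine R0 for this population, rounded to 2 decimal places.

lx = nx/n0 = nx/250: 1, 0.64, 0.32, 0.152, 0.04, 0
lx·mx by age: 0, 0.512, 0.224, 0.1064, 0.024, 0
R0 = Σ lx·mx = 0.8664 → 0.87

0.87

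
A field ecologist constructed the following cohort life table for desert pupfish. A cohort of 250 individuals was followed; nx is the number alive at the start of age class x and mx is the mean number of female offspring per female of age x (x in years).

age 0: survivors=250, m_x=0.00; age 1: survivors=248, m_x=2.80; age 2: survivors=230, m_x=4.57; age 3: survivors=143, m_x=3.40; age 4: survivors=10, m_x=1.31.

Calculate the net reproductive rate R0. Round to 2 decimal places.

8.98

lx = nx/n0 = nx/250: 1, 0.992, 0.92, 0.572, 0.04
lx·mx by age: 0, 2.7776, 4.2044, 1.9448, 0.0524
R0 = Σ lx·mx = 8.9792 → 8.98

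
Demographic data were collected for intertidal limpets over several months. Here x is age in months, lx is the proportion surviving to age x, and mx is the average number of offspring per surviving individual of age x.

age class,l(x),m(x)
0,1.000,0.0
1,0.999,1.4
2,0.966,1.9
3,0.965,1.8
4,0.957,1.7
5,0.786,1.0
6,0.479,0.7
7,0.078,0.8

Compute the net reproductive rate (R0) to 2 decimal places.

lx·mx by age: 0, 1.3986, 1.8354, 1.737, 1.6269, 0.786, 0.3353, 0.0624
R0 = Σ lx·mx = 7.7816 → 7.78

7.78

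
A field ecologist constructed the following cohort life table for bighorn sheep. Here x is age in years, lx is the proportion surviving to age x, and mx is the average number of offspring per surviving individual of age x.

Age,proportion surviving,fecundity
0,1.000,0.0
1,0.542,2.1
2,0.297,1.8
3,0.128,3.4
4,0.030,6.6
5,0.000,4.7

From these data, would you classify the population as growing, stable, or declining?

R0 = Σ lx·mx = 0 + 1.1382 + 0.5346 + 0.4352 + 0.198 + 0 = 2.306
R0 > 1, so the population is growing.

growing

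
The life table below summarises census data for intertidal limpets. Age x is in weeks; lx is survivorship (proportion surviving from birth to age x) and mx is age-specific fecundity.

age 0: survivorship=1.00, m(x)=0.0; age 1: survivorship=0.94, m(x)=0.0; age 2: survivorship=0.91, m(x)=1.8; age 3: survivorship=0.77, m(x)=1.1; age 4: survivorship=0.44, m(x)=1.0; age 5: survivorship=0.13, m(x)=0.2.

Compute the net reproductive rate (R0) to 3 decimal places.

2.951

lx·mx by age: 0, 0, 1.638, 0.847, 0.44, 0.026
R0 = Σ lx·mx = 2.951 → 2.951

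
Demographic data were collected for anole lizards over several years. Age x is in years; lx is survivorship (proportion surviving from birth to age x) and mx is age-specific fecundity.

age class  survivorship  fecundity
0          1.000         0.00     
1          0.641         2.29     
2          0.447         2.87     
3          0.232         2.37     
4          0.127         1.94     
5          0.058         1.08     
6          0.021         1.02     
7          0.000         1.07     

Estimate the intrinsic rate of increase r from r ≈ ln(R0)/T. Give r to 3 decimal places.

0.659

R0 = Σ lx·mx = 0 + 1.46789 + 1.28289 + 0.54984 + 0.24638 + 0.06264 + 0.02142 + 0 = 3.63106
Σ x·lx·mx = 7.11043; T = 7.11043/3.63106 = 1.95822…
r ≈ ln(R0)/T = ln(3.63106)/1.95822… = 0.65852… → 0.659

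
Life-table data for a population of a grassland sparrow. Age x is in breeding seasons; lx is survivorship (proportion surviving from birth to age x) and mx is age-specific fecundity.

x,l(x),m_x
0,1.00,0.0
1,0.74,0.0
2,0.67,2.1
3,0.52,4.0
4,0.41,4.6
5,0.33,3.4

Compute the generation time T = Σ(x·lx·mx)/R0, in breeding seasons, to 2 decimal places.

lx·mx: 0, 0, 1.407, 2.08, 1.886, 1.122 → R0 = 6.495
x·lx·mx: 0, 0, 2.814, 6.24, 7.544, 5.61 → Σ = 22.208
T = 22.208 / 6.495 = 3.419246… → 3.42

3.42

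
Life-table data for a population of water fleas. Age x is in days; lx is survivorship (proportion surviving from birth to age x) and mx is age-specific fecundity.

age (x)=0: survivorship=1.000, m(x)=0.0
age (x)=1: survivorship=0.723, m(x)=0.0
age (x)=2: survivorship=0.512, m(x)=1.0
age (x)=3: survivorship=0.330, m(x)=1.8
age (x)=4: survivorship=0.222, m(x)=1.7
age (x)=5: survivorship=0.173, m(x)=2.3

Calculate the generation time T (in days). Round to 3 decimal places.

lx·mx: 0, 0, 0.512, 0.594, 0.3774, 0.3979 → R0 = 1.8813
x·lx·mx: 0, 0, 1.024, 1.782, 1.5096, 1.9895 → Σ = 6.3051
T = 6.3051 / 1.8813 = 3.351459… → 3.351

3.351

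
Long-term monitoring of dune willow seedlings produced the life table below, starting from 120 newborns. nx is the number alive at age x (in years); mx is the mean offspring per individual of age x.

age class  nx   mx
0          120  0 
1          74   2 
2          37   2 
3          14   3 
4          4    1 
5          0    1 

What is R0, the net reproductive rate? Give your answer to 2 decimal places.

lx = nx/n0 = nx/120: 1, 0.61667…, 0.30833…, 0.11667…, 0.03333…, 0
lx·mx by age: 0, 1.233333…, 0.616667…, 0.35…, 0.033333…, 0
R0 = Σ lx·mx = 2.233333… → 2.23

2.23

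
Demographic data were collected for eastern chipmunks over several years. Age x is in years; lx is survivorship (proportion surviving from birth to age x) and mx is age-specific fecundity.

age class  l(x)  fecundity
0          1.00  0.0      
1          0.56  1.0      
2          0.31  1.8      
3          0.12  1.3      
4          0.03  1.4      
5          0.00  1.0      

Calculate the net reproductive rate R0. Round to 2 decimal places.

1.32

lx·mx by age: 0, 0.56, 0.558, 0.156, 0.042, 0
R0 = Σ lx·mx = 1.316 → 1.32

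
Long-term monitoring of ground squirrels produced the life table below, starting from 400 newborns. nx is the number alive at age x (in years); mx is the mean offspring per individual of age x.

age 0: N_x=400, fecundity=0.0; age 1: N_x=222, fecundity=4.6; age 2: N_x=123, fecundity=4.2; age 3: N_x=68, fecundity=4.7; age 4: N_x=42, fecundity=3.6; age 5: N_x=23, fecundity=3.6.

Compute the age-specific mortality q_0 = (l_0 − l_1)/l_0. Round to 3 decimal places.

lx = nx/n0 = nx/400: 1, 0.555, 0.3075, 0.17, 0.105, 0.0575
q_0 = (l_0 − l_1) / l_0 = (1 − 0.555) / 1
     = 0.445 / 1 = 0.445 → 0.445

0.445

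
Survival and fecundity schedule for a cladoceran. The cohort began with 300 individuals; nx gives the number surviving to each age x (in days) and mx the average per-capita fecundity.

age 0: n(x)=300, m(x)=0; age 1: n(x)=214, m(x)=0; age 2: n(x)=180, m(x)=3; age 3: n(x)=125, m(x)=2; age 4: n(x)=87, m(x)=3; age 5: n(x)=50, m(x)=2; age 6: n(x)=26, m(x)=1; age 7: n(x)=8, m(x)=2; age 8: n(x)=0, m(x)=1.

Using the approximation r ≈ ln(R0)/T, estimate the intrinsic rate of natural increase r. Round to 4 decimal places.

lx = nx/n0 = nx/300: 1, 0.71333…, 0.6, 0.41667…, 0.29, 0.16667…, 0.08667…, 0.02667…, 0
R0 = Σ lx·mx = 0 + 0 + 1.8 + 0.83333… + 0.87 + 0.33333… + 0.08667… + 0.05333… + 0 = 3.976667…
Σ x·lx·mx = 12.14…; T = 12.14…/3.976667… = 3.05281…
r ≈ ln(R0)/T = ln(3.976667…)/3.05281… = 0.452188… → 0.4522

0.4522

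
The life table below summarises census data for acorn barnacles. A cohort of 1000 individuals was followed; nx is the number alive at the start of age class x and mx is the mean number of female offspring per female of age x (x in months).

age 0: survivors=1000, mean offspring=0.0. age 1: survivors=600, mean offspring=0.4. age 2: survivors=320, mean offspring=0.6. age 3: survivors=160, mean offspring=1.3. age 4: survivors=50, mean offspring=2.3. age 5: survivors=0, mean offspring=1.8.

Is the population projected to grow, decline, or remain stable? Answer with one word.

lx = nx/n0 = nx/1000: 1, 0.6, 0.32, 0.16, 0.05, 0
R0 = Σ lx·mx = 0 + 0.24 + 0.192 + 0.208 + 0.115 + 0 = 0.755
R0 < 1, so the population is declining.

declining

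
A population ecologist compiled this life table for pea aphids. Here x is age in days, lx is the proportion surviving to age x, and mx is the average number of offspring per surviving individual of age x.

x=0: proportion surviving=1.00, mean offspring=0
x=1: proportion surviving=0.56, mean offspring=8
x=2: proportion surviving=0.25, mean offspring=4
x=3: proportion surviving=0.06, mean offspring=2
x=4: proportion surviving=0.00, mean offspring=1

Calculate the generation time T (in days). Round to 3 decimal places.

1.221

lx·mx: 0, 4.48, 1, 0.12, 0 → R0 = 5.6
x·lx·mx: 0, 4.48, 2, 0.36, 0 → Σ = 6.84
T = 6.84 / 5.6 = 1.221429… → 1.221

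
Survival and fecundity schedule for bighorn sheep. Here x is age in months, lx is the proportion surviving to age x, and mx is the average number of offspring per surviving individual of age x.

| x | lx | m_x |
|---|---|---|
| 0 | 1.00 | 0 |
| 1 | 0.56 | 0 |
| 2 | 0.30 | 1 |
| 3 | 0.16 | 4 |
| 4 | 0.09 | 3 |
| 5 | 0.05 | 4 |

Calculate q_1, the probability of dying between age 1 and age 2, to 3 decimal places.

0.464

q_1 = (l_1 − l_2) / l_1 = (0.56 − 0.3) / 0.56
     = 0.26 / 0.56 = 0.464286… → 0.464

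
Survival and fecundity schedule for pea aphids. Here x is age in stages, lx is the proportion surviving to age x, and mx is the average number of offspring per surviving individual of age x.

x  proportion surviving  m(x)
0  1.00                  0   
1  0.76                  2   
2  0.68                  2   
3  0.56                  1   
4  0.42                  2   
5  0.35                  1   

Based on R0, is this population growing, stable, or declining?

growing

R0 = Σ lx·mx = 0 + 1.52 + 1.36 + 0.56 + 0.84 + 0.35 = 4.63
R0 > 1, so the population is growing.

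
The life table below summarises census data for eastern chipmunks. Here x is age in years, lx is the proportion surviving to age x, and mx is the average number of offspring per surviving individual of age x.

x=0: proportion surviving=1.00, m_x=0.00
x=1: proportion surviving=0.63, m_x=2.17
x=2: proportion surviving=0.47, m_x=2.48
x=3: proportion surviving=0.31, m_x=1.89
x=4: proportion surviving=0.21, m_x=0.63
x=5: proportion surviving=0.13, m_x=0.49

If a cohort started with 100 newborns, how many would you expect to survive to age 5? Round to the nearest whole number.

Expected survivors = N0 · l_5 = 100 × 0.13 = 13 → 13

13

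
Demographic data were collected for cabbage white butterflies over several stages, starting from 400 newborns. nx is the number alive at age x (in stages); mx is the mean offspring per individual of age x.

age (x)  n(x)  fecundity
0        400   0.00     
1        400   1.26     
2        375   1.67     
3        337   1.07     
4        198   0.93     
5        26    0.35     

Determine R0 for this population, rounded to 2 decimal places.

4.21

lx = nx/n0 = nx/400: 1, 1, 0.9375, 0.8425, 0.495, 0.065
lx·mx by age: 0, 1.26, 1.565625, 0.901475, 0.46035, 0.02275
R0 = Σ lx·mx = 4.2102 → 4.21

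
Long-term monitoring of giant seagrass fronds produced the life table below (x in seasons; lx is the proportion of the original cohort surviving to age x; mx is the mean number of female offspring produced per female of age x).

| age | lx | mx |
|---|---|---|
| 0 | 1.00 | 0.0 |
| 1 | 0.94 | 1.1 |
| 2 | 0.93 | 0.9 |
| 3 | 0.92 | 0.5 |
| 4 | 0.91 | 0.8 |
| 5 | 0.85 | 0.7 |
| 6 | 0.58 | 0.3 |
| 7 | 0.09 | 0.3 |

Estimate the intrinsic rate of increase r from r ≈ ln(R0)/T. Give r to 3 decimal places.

0.464

R0 = Σ lx·mx = 0 + 1.034 + 0.837 + 0.46 + 0.728 + 0.595 + 0.174 + 0.027 = 3.855
Σ x·lx·mx = 11.208; T = 11.208/3.855 = 2.90739…
r ≈ ln(R0)/T = ln(3.855)/2.90739… = 0.46412… → 0.464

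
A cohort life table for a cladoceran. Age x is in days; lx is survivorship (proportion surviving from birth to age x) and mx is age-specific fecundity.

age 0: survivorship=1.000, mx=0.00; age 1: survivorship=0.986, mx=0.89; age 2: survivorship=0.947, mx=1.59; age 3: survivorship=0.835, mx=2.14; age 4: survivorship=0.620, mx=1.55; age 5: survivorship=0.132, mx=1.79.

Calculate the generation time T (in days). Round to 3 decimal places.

lx·mx: 0, 0.87754, 1.50573, 1.7869, 0.961, 0.23628 → R0 = 5.36745
x·lx·mx: 0, 0.87754, 3.01146, 5.3607, 3.844, 1.1814 → Σ = 14.2751
T = 14.2751 / 5.36745 = 2.659568… → 2.660

2.660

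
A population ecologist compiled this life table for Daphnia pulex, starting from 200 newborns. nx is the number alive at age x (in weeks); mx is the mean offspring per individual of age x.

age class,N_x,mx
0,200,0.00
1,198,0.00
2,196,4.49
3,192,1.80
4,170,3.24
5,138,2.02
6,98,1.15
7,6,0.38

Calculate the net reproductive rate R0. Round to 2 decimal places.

10.85

lx = nx/n0 = nx/200: 1, 0.99, 0.98, 0.96, 0.85, 0.69, 0.49, 0.03
lx·mx by age: 0, 0, 4.4002, 1.728, 2.754, 1.3938, 0.5635, 0.0114
R0 = Σ lx·mx = 10.8509 → 10.85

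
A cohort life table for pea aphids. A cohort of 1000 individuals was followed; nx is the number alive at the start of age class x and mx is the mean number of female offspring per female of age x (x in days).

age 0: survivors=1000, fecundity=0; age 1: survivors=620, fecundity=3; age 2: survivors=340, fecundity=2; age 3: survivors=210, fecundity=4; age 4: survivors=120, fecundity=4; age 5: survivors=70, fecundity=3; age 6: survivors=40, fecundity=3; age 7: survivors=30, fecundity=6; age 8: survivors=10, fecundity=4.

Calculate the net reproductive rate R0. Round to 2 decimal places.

lx = nx/n0 = nx/1000: 1, 0.62, 0.34, 0.21, 0.12, 0.07, 0.04, 0.03, 0.01
lx·mx by age: 0, 1.86, 0.68, 0.84, 0.48, 0.21, 0.12, 0.18, 0.04
R0 = Σ lx·mx = 4.41 → 4.41

4.41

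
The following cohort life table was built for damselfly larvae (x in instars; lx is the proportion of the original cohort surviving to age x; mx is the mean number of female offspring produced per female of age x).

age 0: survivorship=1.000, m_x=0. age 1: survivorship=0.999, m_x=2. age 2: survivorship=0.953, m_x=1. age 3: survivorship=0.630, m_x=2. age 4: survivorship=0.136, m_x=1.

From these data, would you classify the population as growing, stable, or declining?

R0 = Σ lx·mx = 0 + 1.998 + 0.953 + 1.26 + 0.136 = 4.347
R0 > 1, so the population is growing.

growing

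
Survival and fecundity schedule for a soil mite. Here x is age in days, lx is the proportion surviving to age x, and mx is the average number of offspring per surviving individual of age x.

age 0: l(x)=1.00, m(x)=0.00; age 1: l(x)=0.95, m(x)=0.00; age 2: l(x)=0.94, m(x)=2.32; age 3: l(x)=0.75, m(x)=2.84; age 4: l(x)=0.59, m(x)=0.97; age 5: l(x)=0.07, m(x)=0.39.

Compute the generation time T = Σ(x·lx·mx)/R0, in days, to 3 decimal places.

2.684

lx·mx: 0, 0, 2.1808, 2.13, 0.5723, 0.0273 → R0 = 4.9104
x·lx·mx: 0, 0, 4.3616, 6.39, 2.2892, 0.1365 → Σ = 13.1773
T = 13.1773 / 4.9104 = 2.683549… → 2.684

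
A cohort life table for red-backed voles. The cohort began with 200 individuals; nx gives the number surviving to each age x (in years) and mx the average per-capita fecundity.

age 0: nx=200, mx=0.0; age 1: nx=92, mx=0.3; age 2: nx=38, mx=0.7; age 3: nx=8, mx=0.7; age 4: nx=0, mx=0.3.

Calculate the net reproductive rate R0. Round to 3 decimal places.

0.299

lx = nx/n0 = nx/200: 1, 0.46, 0.19, 0.04, 0
lx·mx by age: 0, 0.138, 0.133, 0.028, 0
R0 = Σ lx·mx = 0.299 → 0.299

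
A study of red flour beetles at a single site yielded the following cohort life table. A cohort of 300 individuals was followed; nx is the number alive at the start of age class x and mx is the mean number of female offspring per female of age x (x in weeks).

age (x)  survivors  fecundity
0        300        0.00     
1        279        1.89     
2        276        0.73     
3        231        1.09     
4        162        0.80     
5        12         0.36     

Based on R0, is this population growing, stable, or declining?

growing

lx = nx/n0 = nx/300: 1, 0.93, 0.92, 0.77, 0.54, 0.04
R0 = Σ lx·mx = 0 + 1.7577 + 0.6716 + 0.8393 + 0.432 + 0.0144 = 3.715
R0 > 1, so the population is growing.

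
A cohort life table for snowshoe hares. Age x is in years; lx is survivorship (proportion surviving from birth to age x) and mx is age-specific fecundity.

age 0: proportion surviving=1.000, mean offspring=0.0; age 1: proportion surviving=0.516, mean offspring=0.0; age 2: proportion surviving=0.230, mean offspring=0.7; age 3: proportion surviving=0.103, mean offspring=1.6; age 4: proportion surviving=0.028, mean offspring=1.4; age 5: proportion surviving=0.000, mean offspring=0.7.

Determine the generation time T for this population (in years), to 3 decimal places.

2.666

lx·mx: 0, 0, 0.161, 0.1648, 0.0392, 0 → R0 = 0.365
x·lx·mx: 0, 0, 0.322, 0.4944, 0.1568, 0 → Σ = 0.9732
T = 0.9732 / 0.365 = 2.666301… → 2.666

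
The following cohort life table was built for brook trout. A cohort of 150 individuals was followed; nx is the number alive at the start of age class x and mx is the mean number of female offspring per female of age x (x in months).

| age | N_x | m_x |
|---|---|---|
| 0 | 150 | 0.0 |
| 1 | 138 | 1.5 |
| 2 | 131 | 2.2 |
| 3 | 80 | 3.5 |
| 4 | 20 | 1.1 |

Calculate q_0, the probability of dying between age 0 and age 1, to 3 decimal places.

lx = nx/n0 = nx/150: 1, 0.92, 0.87333…, 0.53333…, 0.13333…
q_0 = (l_0 − l_1) / l_0 = (1 − 0.92) / 1
     = 0.08 / 1 = 0.08 → 0.080

0.080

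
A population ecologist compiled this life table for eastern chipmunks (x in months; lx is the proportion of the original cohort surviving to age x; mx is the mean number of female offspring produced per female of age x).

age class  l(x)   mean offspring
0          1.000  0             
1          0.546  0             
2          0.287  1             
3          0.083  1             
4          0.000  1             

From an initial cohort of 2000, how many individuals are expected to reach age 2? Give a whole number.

574

Expected survivors = N0 · l_2 = 2000 × 0.287 = 574 → 574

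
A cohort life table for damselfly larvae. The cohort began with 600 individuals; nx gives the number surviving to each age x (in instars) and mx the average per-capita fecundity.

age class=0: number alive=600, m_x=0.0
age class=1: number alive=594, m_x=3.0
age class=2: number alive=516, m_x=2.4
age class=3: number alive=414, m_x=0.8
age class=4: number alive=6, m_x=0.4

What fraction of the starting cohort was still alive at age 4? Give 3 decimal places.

l_4 = n_4/n_0 = 6/600 = 0.01 → 0.010

0.010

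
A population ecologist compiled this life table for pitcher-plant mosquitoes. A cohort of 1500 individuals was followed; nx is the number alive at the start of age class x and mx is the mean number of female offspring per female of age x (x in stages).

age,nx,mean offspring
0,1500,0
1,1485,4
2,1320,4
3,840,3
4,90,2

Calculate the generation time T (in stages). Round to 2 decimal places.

lx = nx/n0 = nx/1500: 1, 0.99, 0.88, 0.56, 0.06
lx·mx: 0, 3.96, 3.52, 1.68, 0.12 → R0 = 9.28
x·lx·mx: 0, 3.96, 7.04, 5.04, 0.48 → Σ = 16.52
T = 16.52 / 9.28 = 1.780172… → 1.78

1.78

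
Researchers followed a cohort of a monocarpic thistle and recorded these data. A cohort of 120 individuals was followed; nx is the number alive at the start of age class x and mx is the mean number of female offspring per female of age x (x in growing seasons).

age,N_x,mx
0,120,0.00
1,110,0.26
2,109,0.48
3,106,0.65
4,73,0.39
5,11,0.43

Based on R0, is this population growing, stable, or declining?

growing

lx = nx/n0 = nx/120: 1, 0.91667…, 0.90833…, 0.88333…, 0.60833…, 0.09167…
R0 = Σ lx·mx = 0 + 0.238333… + 0.436… + 0.574167… + 0.23725… + 0.039417… = 1.525167…
R0 > 1, so the population is growing.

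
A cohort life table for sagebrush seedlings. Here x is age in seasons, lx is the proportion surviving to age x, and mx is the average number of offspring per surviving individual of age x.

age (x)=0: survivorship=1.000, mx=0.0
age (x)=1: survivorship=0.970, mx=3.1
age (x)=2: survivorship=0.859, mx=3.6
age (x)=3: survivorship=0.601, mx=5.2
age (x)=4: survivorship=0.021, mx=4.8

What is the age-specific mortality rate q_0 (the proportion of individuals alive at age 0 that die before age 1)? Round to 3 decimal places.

q_0 = (l_0 − l_1) / l_0 = (1 − 0.97) / 1
     = 0.03 / 1 = 0.03 → 0.030

0.030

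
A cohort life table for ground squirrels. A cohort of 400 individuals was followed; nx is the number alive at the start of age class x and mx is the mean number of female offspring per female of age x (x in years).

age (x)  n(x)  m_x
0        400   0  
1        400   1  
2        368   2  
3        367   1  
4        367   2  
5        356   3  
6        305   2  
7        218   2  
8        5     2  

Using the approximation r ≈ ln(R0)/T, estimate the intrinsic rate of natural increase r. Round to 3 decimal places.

0.577

lx = nx/n0 = nx/400: 1, 1, 0.92, 0.9175, 0.9175, 0.89, 0.7625, 0.545, 0.0125
R0 = Σ lx·mx = 0 + 1 + 1.84 + 0.9175 + 1.835 + 2.67 + 1.525 + 1.09 + 0.025 = 10.9025
Σ x·lx·mx = 45.1025; T = 45.1025/10.9025 = 4.1369…
r ≈ ln(R0)/T = ln(10.9025)/4.1369… = 0.57748… → 0.577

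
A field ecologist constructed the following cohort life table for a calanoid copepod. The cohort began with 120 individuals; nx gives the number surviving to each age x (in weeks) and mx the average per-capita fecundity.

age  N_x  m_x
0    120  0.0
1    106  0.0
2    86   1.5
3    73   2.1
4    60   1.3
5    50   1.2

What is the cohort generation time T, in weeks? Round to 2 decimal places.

lx = nx/n0 = nx/120: 1, 0.88333…, 0.71667…, 0.60833…, 0.5, 0.41667…
lx·mx: 0, 0, 1.075…, 1.2775…, 0.65, 0.5… → R0 = 3.5025…
x·lx·mx: 0, 0, 2.15…, 3.8325…, 2.6, 2.5… → Σ = 11.0825…
T = 11.0825… / 3.5025… = 3.164168… → 3.16

3.16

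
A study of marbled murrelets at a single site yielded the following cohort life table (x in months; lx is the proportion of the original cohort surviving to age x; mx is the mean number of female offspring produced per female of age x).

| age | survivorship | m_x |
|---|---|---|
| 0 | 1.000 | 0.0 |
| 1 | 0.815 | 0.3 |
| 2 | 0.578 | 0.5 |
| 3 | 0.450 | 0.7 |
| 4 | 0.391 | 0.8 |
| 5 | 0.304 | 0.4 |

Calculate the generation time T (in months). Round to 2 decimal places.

2.83

lx·mx: 0, 0.2445, 0.289, 0.315, 0.3128, 0.1216 → R0 = 1.2829
x·lx·mx: 0, 0.2445, 0.578, 0.945, 1.2512, 0.608 → Σ = 3.6267
T = 3.6267 / 1.2829 = 2.826955… → 2.83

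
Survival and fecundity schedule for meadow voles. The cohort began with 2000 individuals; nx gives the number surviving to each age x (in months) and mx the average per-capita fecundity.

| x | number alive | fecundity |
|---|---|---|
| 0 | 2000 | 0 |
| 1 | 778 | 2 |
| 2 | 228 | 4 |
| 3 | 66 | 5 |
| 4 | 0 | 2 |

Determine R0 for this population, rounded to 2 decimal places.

lx = nx/n0 = nx/2000: 1, 0.389, 0.114, 0.033, 0
lx·mx by age: 0, 0.778, 0.456, 0.165, 0
R0 = Σ lx·mx = 1.399 → 1.40

1.40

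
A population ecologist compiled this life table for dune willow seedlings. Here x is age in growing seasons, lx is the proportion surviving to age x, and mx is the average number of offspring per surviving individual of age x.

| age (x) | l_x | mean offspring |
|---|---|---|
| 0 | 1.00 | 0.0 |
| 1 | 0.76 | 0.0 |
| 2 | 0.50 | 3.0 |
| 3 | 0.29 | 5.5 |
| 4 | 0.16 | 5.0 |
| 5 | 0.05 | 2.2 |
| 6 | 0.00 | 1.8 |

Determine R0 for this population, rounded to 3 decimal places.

4.005

lx·mx by age: 0, 0, 1.5, 1.595, 0.8, 0.11, 0
R0 = Σ lx·mx = 4.005 → 4.005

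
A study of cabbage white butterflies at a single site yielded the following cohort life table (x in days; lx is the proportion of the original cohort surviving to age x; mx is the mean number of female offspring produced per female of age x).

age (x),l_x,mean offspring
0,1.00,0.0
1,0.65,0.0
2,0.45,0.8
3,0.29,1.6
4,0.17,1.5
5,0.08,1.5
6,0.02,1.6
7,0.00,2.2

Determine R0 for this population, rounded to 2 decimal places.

1.23

lx·mx by age: 0, 0, 0.36, 0.464, 0.255, 0.12, 0.032, 0
R0 = Σ lx·mx = 1.231 → 1.23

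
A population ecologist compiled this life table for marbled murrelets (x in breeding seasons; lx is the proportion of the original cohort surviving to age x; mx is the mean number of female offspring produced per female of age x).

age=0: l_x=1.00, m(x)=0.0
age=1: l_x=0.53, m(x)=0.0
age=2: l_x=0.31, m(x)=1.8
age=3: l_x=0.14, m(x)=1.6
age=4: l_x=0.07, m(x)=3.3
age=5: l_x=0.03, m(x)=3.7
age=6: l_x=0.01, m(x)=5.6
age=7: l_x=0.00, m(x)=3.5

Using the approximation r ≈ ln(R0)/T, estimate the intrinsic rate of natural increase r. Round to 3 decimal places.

R0 = Σ lx·mx = 0 + 0 + 0.558 + 0.224 + 0.231 + 0.111 + 0.056 + 0 = 1.18
Σ x·lx·mx = 3.603; T = 3.603/1.18 = 3.05339…
r ≈ ln(R0)/T = ln(1.18)/3.05339… = 0.05421… → 0.054

0.054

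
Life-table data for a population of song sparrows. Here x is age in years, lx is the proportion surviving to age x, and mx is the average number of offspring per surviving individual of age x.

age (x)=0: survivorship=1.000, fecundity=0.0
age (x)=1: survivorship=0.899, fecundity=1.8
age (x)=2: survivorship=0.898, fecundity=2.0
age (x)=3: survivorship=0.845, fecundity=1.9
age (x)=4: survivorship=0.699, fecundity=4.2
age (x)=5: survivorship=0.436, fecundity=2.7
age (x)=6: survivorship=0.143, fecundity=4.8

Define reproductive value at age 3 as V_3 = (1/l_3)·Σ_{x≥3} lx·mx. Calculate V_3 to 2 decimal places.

lx·mx for x ≥ 3: 1.6055, 2.9358, 1.1772, 0.6864 → sum = 6.4049
V_3 = 6.4049 / l_3 = 6.4049 / 0.845 = 7.579763… → 7.58

7.58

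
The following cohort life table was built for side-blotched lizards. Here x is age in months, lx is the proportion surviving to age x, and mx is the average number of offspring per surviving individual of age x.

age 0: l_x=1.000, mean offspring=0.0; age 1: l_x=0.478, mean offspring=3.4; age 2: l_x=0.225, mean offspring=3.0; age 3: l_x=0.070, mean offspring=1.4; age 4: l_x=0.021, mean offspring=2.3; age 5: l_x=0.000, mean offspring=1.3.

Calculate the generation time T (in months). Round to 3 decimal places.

1.415

lx·mx: 0, 1.6252, 0.675, 0.098, 0.0483, 0 → R0 = 2.4465
x·lx·mx: 0, 1.6252, 1.35, 0.294, 0.1932, 0 → Σ = 3.4624
T = 3.4624 / 2.4465 = 1.415246… → 1.415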